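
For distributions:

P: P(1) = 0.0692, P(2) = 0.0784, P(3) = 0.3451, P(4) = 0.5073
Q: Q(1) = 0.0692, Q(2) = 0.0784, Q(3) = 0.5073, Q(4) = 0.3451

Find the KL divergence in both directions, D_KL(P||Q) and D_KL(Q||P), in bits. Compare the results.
D_KL(P||Q) = 0.0902 bits, D_KL(Q||P) = 0.0902 bits. The two directions give exactly the same value for this pair.

D_KL(P||Q) = Σ P(x) log₂(P(x)/Q(x))

Computing term by term:
  P(1)·log₂(P(1)/Q(1)) = 0.0692·log₂(0.0692/0.0692) = 0.00000
  P(2)·log₂(P(2)/Q(2)) = 0.0784·log₂(0.0784/0.0784) = 0.00000
  P(3)·log₂(P(3)/Q(3)) = 0.3451·log₂(0.3451/0.5073) = -0.19182
  P(4)·log₂(P(4)/Q(4)) = 0.5073·log₂(0.5073/0.3451) = 0.28197

D_KL(P||Q) = 0.00000 + 0.00000 - 0.19182 + 0.28197 = 0.09015 ≈ 0.0902 bits

D_KL(Q||P) = Σ Q(x) log₂(Q(x)/P(x))

Computing term by term:
  Q(1)·log₂(Q(1)/P(1)) = 0.0692·log₂(0.0692/0.0692) = 0.00000
  Q(2)·log₂(Q(2)/P(2)) = 0.0784·log₂(0.0784/0.0784) = 0.00000
  Q(3)·log₂(Q(3)/P(3)) = 0.5073·log₂(0.5073/0.3451) = 0.28197
  Q(4)·log₂(Q(4)/P(4)) = 0.3451·log₂(0.3451/0.5073) = -0.19182

D_KL(Q||P) = 0.00000 + 0.00000 + 0.28197 - 0.19182 = 0.09015 ≈ 0.0902 bits

These ARE equal here. Q is P with outcomes relabeled (Q(3) = P(4), Q(4) = P(3)) by a relabeling that is its own inverse, so the two sums contain exactly the same terms in a different order. This is a special case — KL divergence is not symmetric in general: D_KL(P||Q) ≠ D_KL(Q||P) for most P, Q.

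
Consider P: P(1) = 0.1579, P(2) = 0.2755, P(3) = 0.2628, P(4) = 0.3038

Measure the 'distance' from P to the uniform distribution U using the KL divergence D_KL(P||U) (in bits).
0.0383 bits

U(i) = 1/4 for all i

D_KL(P||U) = Σ P(x) log₂(P(x) / (1/4))
           = Σ P(x) log₂(P(x)) + log₂(4)
           = log₂(4) - H(P)

H(P) = -Σ P(x) log₂(P(x)):
  -P(1)·log₂(P(1)) = -(0.1579)·log₂(0.1579) = 0.42047
  -P(2)·log₂(P(2)) = -(0.2755)·log₂(0.2755) = 0.51240
  -P(3)·log₂(P(3)) = -(0.2628)·log₂(0.2628) = 0.50667
  -P(4)·log₂(P(4)) = -(0.3038)·log₂(0.3038) = 0.52217
H(P) = 0.42047 + 0.51240 + 0.50667 + 0.52217 = 1.96171 bits

log₂(4) = 2.00000 bits

D_KL(P||U) = 2.00000 - 1.96171 = 0.03829 ≈ 0.0383 bits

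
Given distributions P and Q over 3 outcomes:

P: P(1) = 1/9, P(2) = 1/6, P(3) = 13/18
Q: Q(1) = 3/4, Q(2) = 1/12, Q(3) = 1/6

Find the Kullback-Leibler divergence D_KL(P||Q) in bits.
1.3884 bits

D_KL(P||Q) = Σ P(x) log₂(P(x)/Q(x))

Computing term by term:
  P(1)·log₂(P(1)/Q(1)) = (1/9)·log₂((1/9)/(3/4)) = -0.30610
  P(2)·log₂(P(2)/Q(2)) = (1/6)·log₂((1/6)/(1/12)) = 0.16667
  P(3)·log₂(P(3)/Q(3)) = (13/18)·log₂((13/18)/(1/6)) = 1.52784

D_KL(P||Q) = -0.30610 + 0.16667 + 1.52784 = 1.38841 ≈ 1.3884 bits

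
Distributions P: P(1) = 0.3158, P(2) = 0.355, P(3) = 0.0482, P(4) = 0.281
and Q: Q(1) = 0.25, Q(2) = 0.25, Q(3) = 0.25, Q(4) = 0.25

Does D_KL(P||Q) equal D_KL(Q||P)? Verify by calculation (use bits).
D_KL(P||Q) = 0.2190 bits, D_KL(Q||P) = 0.3408 bits. No — D_KL(P||Q) ≠ D_KL(Q||P) for this pair.

D_KL(P||Q) = Σ P(x) log₂(P(x)/Q(x))

Computing term by term:
  P(1)·log₂(P(1)/Q(1)) = 0.3158·log₂(0.3158/0.25) = 0.10645
  P(2)·log₂(P(2)/Q(2)) = 0.355·log₂(0.355/0.25) = 0.17959
  P(3)·log₂(P(3)/Q(3)) = 0.0482·log₂(0.0482/0.25) = -0.11447
  P(4)·log₂(P(4)/Q(4)) = 0.281·log₂(0.281/0.25) = 0.04739

D_KL(P||Q) = 0.10645 + 0.17959 - 0.11447 + 0.04739 = 0.21896 ≈ 0.2190 bits

D_KL(Q||P) = Σ Q(x) log₂(Q(x)/P(x))

Computing term by term:
  Q(1)·log₂(Q(1)/P(1)) = 0.25·log₂(0.25/0.3158) = -0.08427
  Q(2)·log₂(Q(2)/P(2)) = 0.25·log₂(0.25/0.355) = -0.12647
  Q(3)·log₂(Q(3)/P(3)) = 0.25·log₂(0.25/0.0482) = 0.59371
  Q(4)·log₂(Q(4)/P(4)) = 0.25·log₂(0.25/0.281) = -0.04216

D_KL(Q||P) = -0.08427 - 0.12647 + 0.59371 - 0.04216 = 0.34081 ≈ 0.3408 bits

These are NOT equal (difference: 0.1218 bits). KL divergence is asymmetric: D_KL(P||Q) ≠ D_KL(Q||P) in general.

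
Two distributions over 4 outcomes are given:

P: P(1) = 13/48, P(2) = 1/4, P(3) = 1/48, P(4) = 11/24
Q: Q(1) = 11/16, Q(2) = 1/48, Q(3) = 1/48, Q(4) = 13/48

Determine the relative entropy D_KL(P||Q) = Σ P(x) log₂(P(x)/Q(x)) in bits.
0.8801 bits

D_KL(P||Q) = Σ P(x) log₂(P(x)/Q(x))

Computing term by term:
  P(1)·log₂(P(1)/Q(1)) = (13/48)·log₂((13/48)/(11/16)) = -0.36399
  P(2)·log₂(P(2)/Q(2)) = (1/4)·log₂((1/4)/(1/48)) = 0.89624
  P(3)·log₂(P(3)/Q(3)) = (1/48)·log₂((1/48)/(1/48)) = 0.00000
  P(4)·log₂(P(4)/Q(4)) = (11/24)·log₂((11/24)/(13/48)) = 0.34787

D_KL(P||Q) = -0.36399 + 0.89624 + 0.00000 + 0.34787 = 0.88012 ≈ 0.8801 bits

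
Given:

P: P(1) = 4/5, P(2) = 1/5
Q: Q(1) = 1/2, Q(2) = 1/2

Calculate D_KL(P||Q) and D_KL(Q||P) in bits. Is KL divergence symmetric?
D_KL(P||Q) = 0.2781 bits, D_KL(Q||P) = 0.3219 bits. No, KL divergence is not symmetric.

D_KL(P||Q) = Σ P(x) log₂(P(x)/Q(x))

Computing term by term:
  P(1)·log₂(P(1)/Q(1)) = (4/5)·log₂((4/5)/(1/2)) = 0.54246
  P(2)·log₂(P(2)/Q(2)) = (1/5)·log₂((1/5)/(1/2)) = -0.26439

D_KL(P||Q) = 0.54246 - 0.26439 = 0.27807 ≈ 0.2781 bits

D_KL(Q||P) = Σ Q(x) log₂(Q(x)/P(x))

Computing term by term:
  Q(1)·log₂(Q(1)/P(1)) = (1/2)·log₂((1/2)/(4/5)) = -0.33904
  Q(2)·log₂(Q(2)/P(2)) = (1/2)·log₂((1/2)/(1/5)) = 0.66096

D_KL(Q||P) = -0.33904 + 0.66096 = 0.32192 ≈ 0.3219 bits

These are NOT equal (difference: 0.0438 bits). KL divergence is asymmetric: D_KL(P||Q) ≠ D_KL(Q||P) in general.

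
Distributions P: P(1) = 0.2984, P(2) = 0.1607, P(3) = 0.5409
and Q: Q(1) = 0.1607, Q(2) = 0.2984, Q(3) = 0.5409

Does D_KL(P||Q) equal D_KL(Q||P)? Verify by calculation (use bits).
D_KL(P||Q) = 0.1229 bits, D_KL(Q||P) = 0.1229 bits. Yes — for this pair D_KL(P||Q) = D_KL(Q||P).

D_KL(P||Q) = Σ P(x) log₂(P(x)/Q(x))

Computing term by term:
  P(1)·log₂(P(1)/Q(1)) = 0.2984·log₂(0.2984/0.1607) = 0.26643
  P(2)·log₂(P(2)/Q(2)) = 0.1607·log₂(0.1607/0.2984) = -0.14349
  P(3)·log₂(P(3)/Q(3)) = 0.5409·log₂(0.5409/0.5409) = 0.00000

D_KL(P||Q) = 0.26643 - 0.14349 + 0.00000 = 0.12294 ≈ 0.1229 bits

D_KL(Q||P) = Σ Q(x) log₂(Q(x)/P(x))

Computing term by term:
  Q(1)·log₂(Q(1)/P(1)) = 0.1607·log₂(0.1607/0.2984) = -0.14349
  Q(2)·log₂(Q(2)/P(2)) = 0.2984·log₂(0.2984/0.1607) = 0.26643
  Q(3)·log₂(Q(3)/P(3)) = 0.5409·log₂(0.5409/0.5409) = 0.00000

D_KL(Q||P) = -0.14349 + 0.26643 + 0.00000 = 0.12294 ≈ 0.1229 bits

These ARE equal here. Q is P with outcomes relabeled (Q(1) = P(2), Q(2) = P(1)) by a relabeling that is its own inverse, so the two sums contain exactly the same terms in a different order. This is a special case — KL divergence is not symmetric in general: D_KL(P||Q) ≠ D_KL(Q||P) for most P, Q.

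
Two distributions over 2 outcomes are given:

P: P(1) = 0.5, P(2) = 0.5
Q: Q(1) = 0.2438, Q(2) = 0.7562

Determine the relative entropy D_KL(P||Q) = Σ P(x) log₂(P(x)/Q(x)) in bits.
0.2197 bits

D_KL(P||Q) = Σ P(x) log₂(P(x)/Q(x))

Computing term by term:
  P(1)·log₂(P(1)/Q(1)) = 0.5·log₂(0.5/0.2438) = 0.51811
  P(2)·log₂(P(2)/Q(2)) = 0.5·log₂(0.5/0.7562) = -0.29842

D_KL(P||Q) = 0.51811 - 0.29842 = 0.21969 ≈ 0.2197 bits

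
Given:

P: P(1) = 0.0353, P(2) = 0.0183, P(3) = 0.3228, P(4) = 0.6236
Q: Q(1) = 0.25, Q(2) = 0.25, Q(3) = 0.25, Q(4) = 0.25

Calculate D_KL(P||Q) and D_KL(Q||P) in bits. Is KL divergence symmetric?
D_KL(P||Q) = 0.7726 bits, D_KL(Q||P) = 1.2272 bits. No, KL divergence is not symmetric.

D_KL(P||Q) = Σ P(x) log₂(P(x)/Q(x))

Computing term by term:
  P(1)·log₂(P(1)/Q(1)) = 0.0353·log₂(0.0353/0.25) = -0.09969
  P(2)·log₂(P(2)/Q(2)) = 0.0183·log₂(0.0183/0.25) = -0.06903
  P(3)·log₂(P(3)/Q(3)) = 0.3228·log₂(0.3228/0.25) = 0.11902
  P(4)·log₂(P(4)/Q(4)) = 0.6236·log₂(0.6236/0.25) = 0.82234

D_KL(P||Q) = -0.09969 - 0.06903 + 0.11902 + 0.82234 = 0.77264 ≈ 0.7726 bits

D_KL(Q||P) = Σ Q(x) log₂(Q(x)/P(x))

Computing term by term:
  Q(1)·log₂(Q(1)/P(1)) = 0.25·log₂(0.25/0.0353) = 0.70605
  Q(2)·log₂(Q(2)/P(2)) = 0.25·log₂(0.25/0.0183) = 0.94300
  Q(3)·log₂(Q(3)/P(3)) = 0.25·log₂(0.25/0.3228) = -0.09218
  Q(4)·log₂(Q(4)/P(4)) = 0.25·log₂(0.25/0.6236) = -0.32967

D_KL(Q||P) = 0.70605 + 0.94300 - 0.09218 - 0.32967 = 1.22720 ≈ 1.2272 bits

These are NOT equal (difference: 0.4546 bits). KL divergence is asymmetric: D_KL(P||Q) ≠ D_KL(Q||P) in general.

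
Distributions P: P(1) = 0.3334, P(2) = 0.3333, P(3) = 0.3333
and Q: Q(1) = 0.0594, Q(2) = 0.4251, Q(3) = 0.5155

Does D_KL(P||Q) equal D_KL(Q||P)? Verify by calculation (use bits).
D_KL(P||Q) = 0.5031 bits, D_KL(Q||P) = 0.3257 bits. No — D_KL(P||Q) ≠ D_KL(Q||P) for this pair.

D_KL(P||Q) = Σ P(x) log₂(P(x)/Q(x))

Computing term by term:
  P(1)·log₂(P(1)/Q(1)) = 0.3334·log₂(0.3334/0.0594) = 0.82974
  P(2)·log₂(P(2)/Q(2)) = 0.3333·log₂(0.3333/0.4251) = -0.11698
  P(3)·log₂(P(3)/Q(3)) = 0.3333·log₂(0.3333/0.5155) = -0.20970

D_KL(P||Q) = 0.82974 - 0.11698 - 0.20970 = 0.50306 ≈ 0.5031 bits

D_KL(Q||P) = Σ Q(x) log₂(Q(x)/P(x))

Computing term by term:
  Q(1)·log₂(Q(1)/P(1)) = 0.0594·log₂(0.0594/0.3334) = -0.14783
  Q(2)·log₂(Q(2)/P(2)) = 0.4251·log₂(0.4251/0.3333) = 0.14920
  Q(3)·log₂(Q(3)/P(3)) = 0.5155·log₂(0.5155/0.3333) = 0.32433

D_KL(Q||P) = -0.14783 + 0.14920 + 0.32433 = 0.32570 ≈ 0.3257 bits

These are NOT equal (difference: 0.1774 bits). KL divergence is asymmetric: D_KL(P||Q) ≠ D_KL(Q||P) in general.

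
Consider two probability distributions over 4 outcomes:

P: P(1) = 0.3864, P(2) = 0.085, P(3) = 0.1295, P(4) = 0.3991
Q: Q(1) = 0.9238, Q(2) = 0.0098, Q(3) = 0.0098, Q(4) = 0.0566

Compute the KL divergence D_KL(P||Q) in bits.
1.3859 bits

D_KL(P||Q) = Σ P(x) log₂(P(x)/Q(x))

Computing term by term:
  P(1)·log₂(P(1)/Q(1)) = 0.3864·log₂(0.3864/0.9238) = -0.48589
  P(2)·log₂(P(2)/Q(2)) = 0.085·log₂(0.085/0.0098) = 0.26491
  P(3)·log₂(P(3)/Q(3)) = 0.1295·log₂(0.1295/0.0098) = 0.48226
  P(4)·log₂(P(4)/Q(4)) = 0.3991·log₂(0.3991/0.0566) = 1.12461

D_KL(P||Q) = -0.48589 + 0.26491 + 0.48226 + 1.12461 = 1.38589 ≈ 1.3859 bits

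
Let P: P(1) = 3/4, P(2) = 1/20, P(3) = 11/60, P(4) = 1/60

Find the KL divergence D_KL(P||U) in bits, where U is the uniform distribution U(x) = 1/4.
0.9255 bits

U(i) = 1/4 for all i

D_KL(P||U) = Σ P(x) log₂(P(x) / (1/4))
           = Σ P(x) log₂(P(x)) + log₂(4)
           = log₂(4) - H(P)

H(P) = -Σ P(x) log₂(P(x)):
  -P(1)·log₂(P(1)) = -(3/4)·log₂(3/4) = 0.31128
  -P(2)·log₂(P(2)) = -(1/20)·log₂(1/20) = 0.21610
  -P(3)·log₂(P(3)) = -(11/60)·log₂(11/60) = 0.44870
  -P(4)·log₂(P(4)) = -(1/60)·log₂(1/60) = 0.09845
H(P) = 0.31128 + 0.21610 + 0.44870 + 0.09845 = 1.07453 bits

log₂(4) = 2.00000 bits

D_KL(P||U) = 2.00000 - 1.07453 = 0.92547 ≈ 0.9255 bits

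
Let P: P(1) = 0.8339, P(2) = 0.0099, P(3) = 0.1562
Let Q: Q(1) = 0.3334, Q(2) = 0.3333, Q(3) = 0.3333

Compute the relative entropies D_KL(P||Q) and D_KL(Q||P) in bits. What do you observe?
D_KL(P||Q) = 0.8819 bits, D_KL(Q||P) = 1.6144 bits. The two directions give different values (D_KL(Q||P) exceeds D_KL(P||Q) by 0.7325 bits): KL divergence is asymmetric.

D_KL(P||Q) = Σ P(x) log₂(P(x)/Q(x))

Computing term by term:
  P(1)·log₂(P(1)/Q(1)) = 0.8339·log₂(0.8339/0.3334) = 1.10293
  P(2)·log₂(P(2)/Q(2)) = 0.0099·log₂(0.0099/0.3333) = -0.05023
  P(3)·log₂(P(3)/Q(3)) = 0.1562·log₂(0.1562/0.3333) = -0.17079

D_KL(P||Q) = 1.10293 - 0.05023 - 0.17079 = 0.88191 ≈ 0.8819 bits

D_KL(Q||P) = Σ Q(x) log₂(Q(x)/P(x))

Computing term by term:
  Q(1)·log₂(Q(1)/P(1)) = 0.3334·log₂(0.3334/0.8339) = -0.44096
  Q(2)·log₂(Q(2)/P(2)) = 0.3333·log₂(0.3333/0.0099) = 1.69091
  Q(3)·log₂(Q(3)/P(3)) = 0.3333·log₂(0.3333/0.1562) = 0.36444

D_KL(Q||P) = -0.44096 + 1.69091 + 0.36444 = 1.61439 ≈ 1.6144 bits

These are NOT equal (difference: 0.7325 bits). KL divergence is asymmetric: D_KL(P||Q) ≠ D_KL(Q||P) in general.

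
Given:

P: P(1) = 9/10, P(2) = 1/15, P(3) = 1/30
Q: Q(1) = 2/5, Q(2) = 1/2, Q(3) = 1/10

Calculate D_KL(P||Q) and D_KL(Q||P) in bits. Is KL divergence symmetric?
D_KL(P||Q) = 0.8063 bits, D_KL(Q||P) = 1.1440 bits. No, KL divergence is not symmetric.

D_KL(P||Q) = Σ P(x) log₂(P(x)/Q(x))

Computing term by term:
  P(1)·log₂(P(1)/Q(1)) = (9/10)·log₂((9/10)/(2/5)) = 1.05293
  P(2)·log₂(P(2)/Q(2)) = (1/15)·log₂((1/15)/(1/2)) = -0.19379
  P(3)·log₂(P(3)/Q(3)) = (1/30)·log₂((1/30)/(1/10)) = -0.05283

D_KL(P||Q) = 1.05293 - 0.19379 - 0.05283 = 0.80631 ≈ 0.8063 bits

D_KL(Q||P) = Σ Q(x) log₂(Q(x)/P(x))

Computing term by term:
  Q(1)·log₂(Q(1)/P(1)) = (2/5)·log₂((2/5)/(9/10)) = -0.46797
  Q(2)·log₂(Q(2)/P(2)) = (1/2)·log₂((1/2)/(1/15)) = 1.45345
  Q(3)·log₂(Q(3)/P(3)) = (1/10)·log₂((1/10)/(1/30)) = 0.15850

D_KL(Q||P) = -0.46797 + 1.45345 + 0.15850 = 1.14398 ≈ 1.1440 bits

These are NOT equal (difference: 0.3377 bits). KL divergence is asymmetric: D_KL(P||Q) ≠ D_KL(Q||P) in general.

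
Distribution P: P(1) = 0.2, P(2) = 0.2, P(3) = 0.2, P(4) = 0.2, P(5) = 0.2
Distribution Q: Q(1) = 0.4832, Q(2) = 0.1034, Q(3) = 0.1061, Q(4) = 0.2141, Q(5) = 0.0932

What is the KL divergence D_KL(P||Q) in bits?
0.3194 bits

D_KL(P||Q) = Σ P(x) log₂(P(x)/Q(x))

Computing term by term:
  P(1)·log₂(P(1)/Q(1)) = 0.2·log₂(0.2/0.4832) = -0.25452
  P(2)·log₂(P(2)/Q(2)) = 0.2·log₂(0.2/0.1034) = 0.19035
  P(3)·log₂(P(3)/Q(3)) = 0.2·log₂(0.2/0.1061) = 0.18292
  P(4)·log₂(P(4)/Q(4)) = 0.2·log₂(0.2/0.2141) = -0.01966
  P(5)·log₂(P(5)/Q(5)) = 0.2·log₂(0.2/0.0932) = 0.22032

D_KL(P||Q) = -0.25452 + 0.19035 + 0.18292 - 0.01966 + 0.22032 = 0.31941 ≈ 0.3194 bits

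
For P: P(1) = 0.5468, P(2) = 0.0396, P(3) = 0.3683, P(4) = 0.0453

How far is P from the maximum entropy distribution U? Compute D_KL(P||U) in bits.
0.6063 bits

U(i) = 1/4 for all i

D_KL(P||U) = Σ P(x) log₂(P(x) / (1/4))
           = Σ P(x) log₂(P(x)) + log₂(4)
           = log₂(4) - H(P)

H(P) = -Σ P(x) log₂(P(x)):
  -P(1)·log₂(P(1)) = -(0.5468)·log₂(0.5468) = 0.47622
  -P(2)·log₂(P(2)) = -(0.0396)·log₂(0.0396) = 0.18447
  -P(3)·log₂(P(3)) = -(0.3683)·log₂(0.3683) = 0.53074
  -P(4)·log₂(P(4)) = -(0.0453)·log₂(0.0453) = 0.20223
H(P) = 0.47622 + 0.18447 + 0.53074 + 0.20223 = 1.39366 bits

log₂(4) = 2.00000 bits

D_KL(P||U) = 2.00000 - 1.39366 = 0.60634 ≈ 0.6063 bits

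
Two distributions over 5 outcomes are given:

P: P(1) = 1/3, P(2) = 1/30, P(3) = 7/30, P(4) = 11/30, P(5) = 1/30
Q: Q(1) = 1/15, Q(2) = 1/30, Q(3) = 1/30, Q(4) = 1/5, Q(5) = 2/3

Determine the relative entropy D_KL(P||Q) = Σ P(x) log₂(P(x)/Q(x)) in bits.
1.6056 bits

D_KL(P||Q) = Σ P(x) log₂(P(x)/Q(x))

Computing term by term:
  P(1)·log₂(P(1)/Q(1)) = (1/3)·log₂((1/3)/(1/15)) = 0.77398
  P(2)·log₂(P(2)/Q(2)) = (1/30)·log₂((1/30)/(1/30)) = 0.00000
  P(3)·log₂(P(3)/Q(3)) = (7/30)·log₂((7/30)/(1/30)) = 0.65505
  P(4)·log₂(P(4)/Q(4)) = (11/30)·log₂((11/30)/(1/5)) = 0.32064
  P(5)·log₂(P(5)/Q(5)) = (1/30)·log₂((1/30)/(2/3)) = -0.14406

D_KL(P||Q) = 0.77398 + 0.00000 + 0.65505 + 0.32064 - 0.14406 = 1.60561 ≈ 1.6056 bits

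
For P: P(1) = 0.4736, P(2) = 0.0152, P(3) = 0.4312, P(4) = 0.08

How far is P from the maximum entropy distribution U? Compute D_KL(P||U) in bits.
0.5827 bits

U(i) = 1/4 for all i

D_KL(P||U) = Σ P(x) log₂(P(x) / (1/4))
           = Σ P(x) log₂(P(x)) + log₂(4)
           = log₂(4) - H(P)

H(P) = -Σ P(x) log₂(P(x)):
  -P(1)·log₂(P(1)) = -(0.4736)·log₂(0.4736) = 0.51066
  -P(2)·log₂(P(2)) = -(0.0152)·log₂(0.0152) = 0.09180
  -P(3)·log₂(P(3)) = -(0.4312)·log₂(0.4312) = 0.52329
  -P(4)·log₂(P(4)) = -(0.08)·log₂(0.08) = 0.29151
H(P) = 0.51066 + 0.09180 + 0.52329 + 0.29151 = 1.41726 bits

log₂(4) = 2.00000 bits

D_KL(P||U) = 2.00000 - 1.41726 = 0.58274 ≈ 0.5827 bits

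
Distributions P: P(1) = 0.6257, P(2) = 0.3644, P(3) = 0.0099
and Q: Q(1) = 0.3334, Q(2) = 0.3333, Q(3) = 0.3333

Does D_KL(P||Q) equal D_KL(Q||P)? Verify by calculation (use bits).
D_KL(P||Q) = 0.5649 bits, D_KL(Q||P) = 1.3452 bits. No — D_KL(P||Q) ≠ D_KL(Q||P) for this pair.

D_KL(P||Q) = Σ P(x) log₂(P(x)/Q(x))

Computing term by term:
  P(1)·log₂(P(1)/Q(1)) = 0.6257·log₂(0.6257/0.3334) = 0.56827
  P(2)·log₂(P(2)/Q(2)) = 0.3644·log₂(0.3644/0.3333) = 0.04690
  P(3)·log₂(P(3)/Q(3)) = 0.0099·log₂(0.0099/0.3333) = -0.05023

D_KL(P||Q) = 0.56827 + 0.04690 - 0.05023 = 0.56494 ≈ 0.5649 bits

D_KL(Q||P) = Σ Q(x) log₂(Q(x)/P(x))

Computing term by term:
  Q(1)·log₂(Q(1)/P(1)) = 0.3334·log₂(0.3334/0.6257) = -0.30280
  Q(2)·log₂(Q(2)/P(2)) = 0.3333·log₂(0.3333/0.3644) = -0.04290
  Q(3)·log₂(Q(3)/P(3)) = 0.3333·log₂(0.3333/0.0099) = 1.69091

D_KL(Q||P) = -0.30280 - 0.04290 + 1.69091 = 1.34521 ≈ 1.3452 bits

These are NOT equal (difference: 0.7803 bits). KL divergence is asymmetric: D_KL(P||Q) ≠ D_KL(Q||P) in general.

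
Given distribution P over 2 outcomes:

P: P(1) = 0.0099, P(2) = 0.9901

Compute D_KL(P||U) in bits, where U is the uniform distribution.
0.9199 bits

U(i) = 1/2 for all i

D_KL(P||U) = Σ P(x) log₂(P(x) / (1/2))
           = Σ P(x) log₂(P(x)) + log₂(2)
           = log₂(2) - H(P)

H(P) = -Σ P(x) log₂(P(x)):
  -P(1)·log₂(P(1)) = -(0.0099)·log₂(0.0099) = 0.06592
  -P(2)·log₂(P(2)) = -(0.9901)·log₂(0.9901) = 0.01421
H(P) = 0.06592 + 0.01421 = 0.08013 bits

log₂(2) = 1.00000 bits

D_KL(P||U) = 1.00000 - 0.08013 = 0.91987 ≈ 0.9199 bits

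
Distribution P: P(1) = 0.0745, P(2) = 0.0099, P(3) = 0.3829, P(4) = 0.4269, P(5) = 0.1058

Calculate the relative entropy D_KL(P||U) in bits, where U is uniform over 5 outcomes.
0.5795 bits

U(i) = 1/5 for all i

D_KL(P||U) = Σ P(x) log₂(P(x) / (1/5))
           = Σ P(x) log₂(P(x)) + log₂(5)
           = log₂(5) - H(P)

H(P) = -Σ P(x) log₂(P(x)):
  -P(1)·log₂(P(1)) = -(0.0745)·log₂(0.0745) = 0.27912
  -P(2)·log₂(P(2)) = -(0.0099)·log₂(0.0099) = 0.06592
  -P(3)·log₂(P(3)) = -(0.3829)·log₂(0.3829) = 0.53030
  -P(4)·log₂(P(4)) = -(0.4269)·log₂(0.4269) = 0.52425
  -P(5)·log₂(P(5)) = -(0.1058)·log₂(0.1058) = 0.34285
H(P) = 0.27912 + 0.06592 + 0.53030 + 0.52425 + 0.34285 = 1.74244 bits

log₂(5) = 2.32193 bits

D_KL(P||U) = 2.32193 - 1.74244 = 0.57949 ≈ 0.5795 bits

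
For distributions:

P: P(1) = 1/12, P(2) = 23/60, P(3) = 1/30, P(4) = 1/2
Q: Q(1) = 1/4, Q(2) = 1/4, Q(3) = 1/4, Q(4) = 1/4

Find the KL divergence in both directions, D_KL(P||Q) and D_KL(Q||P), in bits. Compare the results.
D_KL(P||Q) = 0.5074 bits, D_KL(Q||P) = 0.7188 bits. D_KL(Q||P) is larger than D_KL(P||Q) by 0.2114 bits; the two directions differ.

D_KL(P||Q) = Σ P(x) log₂(P(x)/Q(x))

Computing term by term:
  P(1)·log₂(P(1)/Q(1)) = (1/12)·log₂((1/12)/(1/4)) = -0.13208
  P(2)·log₂(P(2)/Q(2)) = (23/60)·log₂((23/60)/(1/4)) = 0.23639
  P(3)·log₂(P(3)/Q(3)) = (1/30)·log₂((1/30)/(1/4)) = -0.09690
  P(4)·log₂(P(4)/Q(4)) = (1/2)·log₂((1/2)/(1/4)) = 0.50000

D_KL(P||Q) = -0.13208 + 0.23639 - 0.09690 + 0.50000 = 0.50741 ≈ 0.5074 bits

D_KL(Q||P) = Σ Q(x) log₂(Q(x)/P(x))

Computing term by term:
  Q(1)·log₂(Q(1)/P(1)) = (1/4)·log₂((1/4)/(1/12)) = 0.39624
  Q(2)·log₂(Q(2)/P(2)) = (1/4)·log₂((1/4)/(23/60)) = -0.15417
  Q(3)·log₂(Q(3)/P(3)) = (1/4)·log₂((1/4)/(1/30)) = 0.72672
  Q(4)·log₂(Q(4)/P(4)) = (1/4)·log₂((1/4)/(1/2)) = -0.25000

D_KL(Q||P) = 0.39624 - 0.15417 + 0.72672 - 0.25000 = 0.71879 ≈ 0.7188 bits

These are NOT equal (difference: 0.2114 bits). KL divergence is asymmetric: D_KL(P||Q) ≠ D_KL(Q||P) in general.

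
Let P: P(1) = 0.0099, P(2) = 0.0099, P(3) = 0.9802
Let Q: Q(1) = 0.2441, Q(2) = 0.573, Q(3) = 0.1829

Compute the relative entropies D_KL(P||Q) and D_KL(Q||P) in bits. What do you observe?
D_KL(P||Q) = 2.2703 bits, D_KL(Q||P) = 4.0406 bits. The two directions give different values (D_KL(Q||P) exceeds D_KL(P||Q) by 1.7703 bits): KL divergence is asymmetric.

D_KL(P||Q) = Σ P(x) log₂(P(x)/Q(x))

Computing term by term:
  P(1)·log₂(P(1)/Q(1)) = 0.0099·log₂(0.0099/0.2441) = -0.04578
  P(2)·log₂(P(2)/Q(2)) = 0.0099·log₂(0.0099/0.573) = -0.05796
  P(3)·log₂(P(3)/Q(3)) = 0.9802·log₂(0.9802/0.1829) = 2.37407

D_KL(P||Q) = -0.04578 - 0.05796 + 2.37407 = 2.27033 ≈ 2.2703 bits

D_KL(Q||P) = Σ Q(x) log₂(Q(x)/P(x))

Computing term by term:
  Q(1)·log₂(Q(1)/P(1)) = 0.2441·log₂(0.2441/0.0099) = 1.12869
  Q(2)·log₂(Q(2)/P(2)) = 0.573·log₂(0.573/0.0099) = 3.35489
  Q(3)·log₂(Q(3)/P(3)) = 0.1829·log₂(0.1829/0.9802) = -0.44299

D_KL(Q||P) = 1.12869 + 3.35489 - 0.44299 = 4.04059 ≈ 4.0406 bits

These are NOT equal (difference: 1.7703 bits). KL divergence is asymmetric: D_KL(P||Q) ≠ D_KL(Q||P) in general.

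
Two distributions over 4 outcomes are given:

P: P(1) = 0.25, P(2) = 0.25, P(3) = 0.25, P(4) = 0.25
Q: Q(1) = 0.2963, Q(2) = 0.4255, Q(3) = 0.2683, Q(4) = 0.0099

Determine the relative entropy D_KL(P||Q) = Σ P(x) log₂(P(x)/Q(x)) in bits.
0.8860 bits

D_KL(P||Q) = Σ P(x) log₂(P(x)/Q(x))

Computing term by term:
  P(1)·log₂(P(1)/Q(1)) = 0.25·log₂(0.25/0.2963) = -0.06128
  P(2)·log₂(P(2)/Q(2)) = 0.25·log₂(0.25/0.4255) = -0.19181
  P(3)·log₂(P(3)/Q(3)) = 0.25·log₂(0.25/0.2683) = -0.02548
  P(4)·log₂(P(4)/Q(4)) = 0.25·log₂(0.25/0.0099) = 1.16459

D_KL(P||Q) = -0.06128 - 0.19181 - 0.02548 + 1.16459 = 0.88602 ≈ 0.8860 bits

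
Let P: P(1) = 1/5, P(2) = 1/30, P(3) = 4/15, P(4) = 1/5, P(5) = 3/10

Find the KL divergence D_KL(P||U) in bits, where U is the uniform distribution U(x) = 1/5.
0.2000 bits

U(i) = 1/5 for all i

D_KL(P||U) = Σ P(x) log₂(P(x) / (1/5))
           = Σ P(x) log₂(P(x)) + log₂(5)
           = log₂(5) - H(P)

H(P) = -Σ P(x) log₂(P(x)):
  -P(1)·log₂(P(1)) = -(1/5)·log₂(1/5) = 0.46439
  -P(2)·log₂(P(2)) = -(1/30)·log₂(1/30) = 0.16356
  -P(3)·log₂(P(3)) = -(4/15)·log₂(4/15) = 0.50850
  -P(4)·log₂(P(4)) = -(1/5)·log₂(1/5) = 0.46439
  -P(5)·log₂(P(5)) = -(3/10)·log₂(3/10) = 0.52109
H(P) = 0.46439 + 0.16356 + 0.50850 + 0.46439 + 0.52109 = 2.12193 bits

log₂(5) = 2.32193 bits

D_KL(P||U) = 2.32193 - 2.12193 = 0.20000 ≈ 0.2000 bits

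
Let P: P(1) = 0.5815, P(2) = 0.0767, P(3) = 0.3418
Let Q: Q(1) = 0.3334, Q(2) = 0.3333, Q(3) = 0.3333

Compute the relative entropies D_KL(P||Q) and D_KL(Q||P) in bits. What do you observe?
D_KL(P||Q) = 0.3165 bits, D_KL(Q||P) = 0.4268 bits. The two directions give different values (D_KL(Q||P) exceeds D_KL(P||Q) by 0.1103 bits): KL divergence is asymmetric.

D_KL(P||Q) = Σ P(x) log₂(P(x)/Q(x))

Computing term by term:
  P(1)·log₂(P(1)/Q(1)) = 0.5815·log₂(0.5815/0.3334) = 0.46667
  P(2)·log₂(P(2)/Q(2)) = 0.0767·log₂(0.0767/0.3333) = -0.16257
  P(3)·log₂(P(3)/Q(3)) = 0.3418·log₂(0.3418/0.3333) = 0.01242

D_KL(P||Q) = 0.46667 - 0.16257 + 0.01242 = 0.31652 ≈ 0.3165 bits

D_KL(Q||P) = Σ Q(x) log₂(Q(x)/P(x))

Computing term by term:
  Q(1)·log₂(Q(1)/P(1)) = 0.3334·log₂(0.3334/0.5815) = -0.26756
  Q(2)·log₂(Q(2)/P(2)) = 0.3333·log₂(0.3333/0.0767) = 0.70644
  Q(3)·log₂(Q(3)/P(3)) = 0.3333·log₂(0.3333/0.3418) = -0.01211

D_KL(Q||P) = -0.26756 + 0.70644 - 0.01211 = 0.42677 ≈ 0.4268 bits

These are NOT equal (difference: 0.1103 bits). KL divergence is asymmetric: D_KL(P||Q) ≠ D_KL(Q||P) in general.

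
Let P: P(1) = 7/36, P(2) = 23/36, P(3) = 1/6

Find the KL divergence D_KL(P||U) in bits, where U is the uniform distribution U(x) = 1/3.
0.2818 bits

U(i) = 1/3 for all i

D_KL(P||U) = Σ P(x) log₂(P(x) / (1/3))
           = Σ P(x) log₂(P(x)) + log₂(3)
           = log₂(3) - H(P)

H(P) = -Σ P(x) log₂(P(x)):
  -P(1)·log₂(P(1)) = -(7/36)·log₂(7/36) = 0.45939
  -P(2)·log₂(P(2)) = -(23/36)·log₂(23/36) = 0.41295
  -P(3)·log₂(P(3)) = -(1/6)·log₂(1/6) = 0.43083
H(P) = 0.45939 + 0.41295 + 0.43083 = 1.30317 bits

log₂(3) = 1.58496 bits

D_KL(P||U) = 1.58496 - 1.30317 = 0.28179 ≈ 0.2818 bits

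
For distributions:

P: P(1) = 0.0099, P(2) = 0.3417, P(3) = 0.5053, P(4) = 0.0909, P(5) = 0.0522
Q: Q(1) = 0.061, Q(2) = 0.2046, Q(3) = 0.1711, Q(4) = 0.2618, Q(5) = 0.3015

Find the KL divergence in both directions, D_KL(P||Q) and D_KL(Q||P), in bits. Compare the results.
D_KL(P||Q) = 0.7455 bits, D_KL(Q||P) = 0.9037 bits. D_KL(Q||P) is larger than D_KL(P||Q) by 0.1582 bits; the two directions differ.

D_KL(P||Q) = Σ P(x) log₂(P(x)/Q(x))

Computing term by term:
  P(1)·log₂(P(1)/Q(1)) = 0.0099·log₂(0.0099/0.061) = -0.02597
  P(2)·log₂(P(2)/Q(2)) = 0.3417·log₂(0.3417/0.2046) = 0.25283
  P(3)·log₂(P(3)/Q(3)) = 0.5053·log₂(0.5053/0.1711) = 0.78943
  P(4)·log₂(P(4)/Q(4)) = 0.0909·log₂(0.0909/0.2618) = -0.13872
  P(5)·log₂(P(5)/Q(5)) = 0.0522·log₂(0.0522/0.3015) = -0.13207

D_KL(P||Q) = -0.02597 + 0.25283 + 0.78943 - 0.13872 - 0.13207 = 0.74550 ≈ 0.7455 bits

D_KL(Q||P) = Σ Q(x) log₂(Q(x)/P(x))

Computing term by term:
  Q(1)·log₂(Q(1)/P(1)) = 0.061·log₂(0.061/0.0099) = 0.16002
  Q(2)·log₂(Q(2)/P(2)) = 0.2046·log₂(0.2046/0.3417) = -0.15139
  Q(3)·log₂(Q(3)/P(3)) = 0.1711·log₂(0.1711/0.5053) = -0.26731
  Q(4)·log₂(Q(4)/P(4)) = 0.2618·log₂(0.2618/0.0909) = 0.39954
  Q(5)·log₂(Q(5)/P(5)) = 0.3015·log₂(0.3015/0.0522) = 0.76281

D_KL(Q||P) = 0.16002 - 0.15139 - 0.26731 + 0.39954 + 0.76281 = 0.90367 ≈ 0.9037 bits

These are NOT equal (difference: 0.1582 bits). KL divergence is asymmetric: D_KL(P||Q) ≠ D_KL(Q||P) in general.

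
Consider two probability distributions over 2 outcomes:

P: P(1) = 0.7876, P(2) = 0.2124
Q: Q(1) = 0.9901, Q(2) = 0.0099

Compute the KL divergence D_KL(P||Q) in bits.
0.6795 bits

D_KL(P||Q) = Σ P(x) log₂(P(x)/Q(x))

Computing term by term:
  P(1)·log₂(P(1)/Q(1)) = 0.7876·log₂(0.7876/0.9901) = -0.26000
  P(2)·log₂(P(2)/Q(2)) = 0.2124·log₂(0.2124/0.0099) = 0.93949

D_KL(P||Q) = -0.26000 + 0.93949 = 0.67949 ≈ 0.6795 bits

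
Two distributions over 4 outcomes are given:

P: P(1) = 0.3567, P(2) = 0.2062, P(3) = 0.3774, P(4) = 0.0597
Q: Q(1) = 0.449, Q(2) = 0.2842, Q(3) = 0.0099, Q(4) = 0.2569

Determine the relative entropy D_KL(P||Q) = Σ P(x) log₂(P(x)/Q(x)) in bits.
1.6427 bits

D_KL(P||Q) = Σ P(x) log₂(P(x)/Q(x))

Computing term by term:
  P(1)·log₂(P(1)/Q(1)) = 0.3567·log₂(0.3567/0.449) = -0.11843
  P(2)·log₂(P(2)/Q(2)) = 0.2062·log₂(0.2062/0.2842) = -0.09544
  P(3)·log₂(P(3)/Q(3)) = 0.3774·log₂(0.3774/0.0099) = 1.98230
  P(4)·log₂(P(4)/Q(4)) = 0.0597·log₂(0.0597/0.2569) = -0.12569

D_KL(P||Q) = -0.11843 - 0.09544 + 1.98230 - 0.12569 = 1.64274 ≈ 1.6427 bits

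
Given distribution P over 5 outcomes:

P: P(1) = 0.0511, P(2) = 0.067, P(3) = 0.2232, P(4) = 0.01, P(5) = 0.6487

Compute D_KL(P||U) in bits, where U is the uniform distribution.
0.8870 bits

U(i) = 1/5 for all i

D_KL(P||U) = Σ P(x) log₂(P(x) / (1/5))
           = Σ P(x) log₂(P(x)) + log₂(5)
           = log₂(5) - H(P)

H(P) = -Σ P(x) log₂(P(x)):
  -P(1)·log₂(P(1)) = -(0.0511)·log₂(0.0511) = 0.21925
  -P(2)·log₂(P(2)) = -(0.067)·log₂(0.067) = 0.26128
  -P(3)·log₂(P(3)) = -(0.2232)·log₂(0.2232) = 0.48291
  -P(4)·log₂(P(4)) = -(0.01)·log₂(0.01) = 0.06644
  -P(5)·log₂(P(5)) = -(0.6487)·log₂(0.6487) = 0.40503
H(P) = 0.21925 + 0.26128 + 0.48291 + 0.06644 + 0.40503 = 1.43491 bits

log₂(5) = 2.32193 bits

D_KL(P||U) = 2.32193 - 1.43491 = 0.88702 ≈ 0.8870 bits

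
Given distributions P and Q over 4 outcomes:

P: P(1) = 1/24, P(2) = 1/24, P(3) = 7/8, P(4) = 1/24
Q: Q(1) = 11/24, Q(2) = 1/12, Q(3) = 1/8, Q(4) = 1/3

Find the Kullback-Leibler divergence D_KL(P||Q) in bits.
2.1456 bits

D_KL(P||Q) = Σ P(x) log₂(P(x)/Q(x))

Computing term by term:
  P(1)·log₂(P(1)/Q(1)) = (1/24)·log₂((1/24)/(11/24)) = -0.14414
  P(2)·log₂(P(2)/Q(2)) = (1/24)·log₂((1/24)/(1/12)) = -0.04167
  P(3)·log₂(P(3)/Q(3)) = (7/8)·log₂((7/8)/(1/8)) = 2.45644
  P(4)·log₂(P(4)/Q(4)) = (1/24)·log₂((1/24)/(1/3)) = -0.12500

D_KL(P||Q) = -0.14414 - 0.04167 + 2.45644 - 0.12500 = 2.14563 ≈ 2.1456 bits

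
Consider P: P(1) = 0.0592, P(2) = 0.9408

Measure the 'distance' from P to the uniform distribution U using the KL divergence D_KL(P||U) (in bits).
0.6757 bits

U(i) = 1/2 for all i

D_KL(P||U) = Σ P(x) log₂(P(x) / (1/2))
           = Σ P(x) log₂(P(x)) + log₂(2)
           = log₂(2) - H(P)

H(P) = -Σ P(x) log₂(P(x)):
  -P(1)·log₂(P(1)) = -(0.0592)·log₂(0.0592) = 0.24143
  -P(2)·log₂(P(2)) = -(0.9408)·log₂(0.9408) = 0.08283
H(P) = 0.24143 + 0.08283 = 0.32426 bits

log₂(2) = 1.00000 bits

D_KL(P||U) = 1.00000 - 0.32426 = 0.67574 ≈ 0.6757 bits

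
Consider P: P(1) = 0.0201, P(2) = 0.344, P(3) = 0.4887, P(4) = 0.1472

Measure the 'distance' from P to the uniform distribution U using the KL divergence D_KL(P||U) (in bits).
0.4454 bits

U(i) = 1/4 for all i

D_KL(P||U) = Σ P(x) log₂(P(x) / (1/4))
           = Σ P(x) log₂(P(x)) + log₂(4)
           = log₂(4) - H(P)

H(P) = -Σ P(x) log₂(P(x)):
  -P(1)·log₂(P(1)) = -(0.0201)·log₂(0.0201) = 0.11330
  -P(2)·log₂(P(2)) = -(0.344)·log₂(0.344) = 0.52959
  -P(3)·log₂(P(3)) = -(0.4887)·log₂(0.4887) = 0.50482
  -P(4)·log₂(P(4)) = -(0.1472)·log₂(0.1472) = 0.40688
H(P) = 0.11330 + 0.52959 + 0.50482 + 0.40688 = 1.55459 bits

log₂(4) = 2.00000 bits

D_KL(P||U) = 2.00000 - 1.55459 = 0.44541 ≈ 0.4454 bits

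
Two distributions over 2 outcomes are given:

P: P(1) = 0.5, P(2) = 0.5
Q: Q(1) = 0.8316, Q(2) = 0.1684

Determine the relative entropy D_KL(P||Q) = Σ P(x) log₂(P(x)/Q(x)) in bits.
0.4180 bits

D_KL(P||Q) = Σ P(x) log₂(P(x)/Q(x))

Computing term by term:
  P(1)·log₂(P(1)/Q(1)) = 0.5·log₂(0.5/0.8316) = -0.36698
  P(2)·log₂(P(2)/Q(2)) = 0.5·log₂(0.5/0.1684) = 0.78502

D_KL(P||Q) = -0.36698 + 0.78502 = 0.41804 ≈ 0.4180 bits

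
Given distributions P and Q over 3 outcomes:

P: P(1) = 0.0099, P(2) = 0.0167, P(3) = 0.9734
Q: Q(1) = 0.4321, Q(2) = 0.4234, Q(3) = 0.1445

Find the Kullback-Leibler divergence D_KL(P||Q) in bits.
2.5469 bits

D_KL(P||Q) = Σ P(x) log₂(P(x)/Q(x))

Computing term by term:
  P(1)·log₂(P(1)/Q(1)) = 0.0099·log₂(0.0099/0.4321) = -0.05393
  P(2)·log₂(P(2)/Q(2)) = 0.0167·log₂(0.0167/0.4234) = -0.07789
  P(3)·log₂(P(3)/Q(3)) = 0.9734·log₂(0.9734/0.1445) = 2.67876

D_KL(P||Q) = -0.05393 - 0.07789 + 2.67876 = 2.54694 ≈ 2.5469 bits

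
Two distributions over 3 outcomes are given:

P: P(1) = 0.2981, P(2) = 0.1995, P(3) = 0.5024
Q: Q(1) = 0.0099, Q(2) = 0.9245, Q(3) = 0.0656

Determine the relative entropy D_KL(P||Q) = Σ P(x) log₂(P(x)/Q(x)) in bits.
2.4986 bits

D_KL(P||Q) = Σ P(x) log₂(P(x)/Q(x))

Computing term by term:
  P(1)·log₂(P(1)/Q(1)) = 0.2981·log₂(0.2981/0.0099) = 1.46433
  P(2)·log₂(P(2)/Q(2)) = 0.1995·log₂(0.1995/0.9245) = -0.44135
  P(3)·log₂(P(3)/Q(3)) = 0.5024·log₂(0.5024/0.0656) = 1.47558

D_KL(P||Q) = 1.46433 - 0.44135 + 1.47558 = 2.49856 ≈ 2.4986 bits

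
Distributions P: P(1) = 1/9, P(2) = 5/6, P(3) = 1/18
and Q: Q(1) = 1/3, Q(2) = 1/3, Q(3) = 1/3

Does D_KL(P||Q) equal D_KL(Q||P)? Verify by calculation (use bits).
D_KL(P||Q) = 0.7819 bits, D_KL(Q||P) = 0.9493 bits. No — D_KL(P||Q) ≠ D_KL(Q||P) for this pair.

D_KL(P||Q) = Σ P(x) log₂(P(x)/Q(x))

Computing term by term:
  P(1)·log₂(P(1)/Q(1)) = (1/9)·log₂((1/9)/(1/3)) = -0.17611
  P(2)·log₂(P(2)/Q(2)) = (5/6)·log₂((5/6)/(1/3)) = 1.10161
  P(3)·log₂(P(3)/Q(3)) = (1/18)·log₂((1/18)/(1/3)) = -0.14361

D_KL(P||Q) = -0.17611 + 1.10161 - 0.14361 = 0.78189 ≈ 0.7819 bits

D_KL(Q||P) = Σ Q(x) log₂(Q(x)/P(x))

Computing term by term:
  Q(1)·log₂(Q(1)/P(1)) = (1/3)·log₂((1/3)/(1/9)) = 0.52832
  Q(2)·log₂(Q(2)/P(2)) = (1/3)·log₂((1/3)/(5/6)) = -0.44064
  Q(3)·log₂(Q(3)/P(3)) = (1/3)·log₂((1/3)/(1/18)) = 0.86165

D_KL(Q||P) = 0.52832 - 0.44064 + 0.86165 = 0.94933 ≈ 0.9493 bits

These are NOT equal (difference: 0.1674 bits). KL divergence is asymmetric: D_KL(P||Q) ≠ D_KL(Q||P) in general.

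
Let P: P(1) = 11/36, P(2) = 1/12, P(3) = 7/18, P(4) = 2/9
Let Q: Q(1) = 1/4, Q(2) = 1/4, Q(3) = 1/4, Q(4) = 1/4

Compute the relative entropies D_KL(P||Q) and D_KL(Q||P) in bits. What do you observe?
D_KL(P||Q) = 0.1665 bits, D_KL(Q||P) = 0.2070 bits. The two directions give different values (D_KL(Q||P) exceeds D_KL(P||Q) by 0.0405 bits): KL divergence is asymmetric.

D_KL(P||Q) = Σ P(x) log₂(P(x)/Q(x))

Computing term by term:
  P(1)·log₂(P(1)/Q(1)) = (11/36)·log₂((11/36)/(1/4)) = 0.08846
  P(2)·log₂(P(2)/Q(2)) = (1/12)·log₂((1/12)/(1/4)) = -0.13208
  P(3)·log₂(P(3)/Q(3)) = (7/18)·log₂((7/18)/(1/4)) = 0.24789
  P(4)·log₂(P(4)/Q(4)) = (2/9)·log₂((2/9)/(1/4)) = -0.03776

D_KL(P||Q) = 0.08846 - 0.13208 + 0.24789 - 0.03776 = 0.16651 ≈ 0.1665 bits

D_KL(Q||P) = Σ Q(x) log₂(Q(x)/P(x))

Computing term by term:
  Q(1)·log₂(Q(1)/P(1)) = (1/4)·log₂((1/4)/(11/36)) = -0.07238
  Q(2)·log₂(Q(2)/P(2)) = (1/4)·log₂((1/4)/(1/12)) = 0.39624
  Q(3)·log₂(Q(3)/P(3)) = (1/4)·log₂((1/4)/(7/18)) = -0.15936
  Q(4)·log₂(Q(4)/P(4)) = (1/4)·log₂((1/4)/(2/9)) = 0.04248

D_KL(Q||P) = -0.07238 + 0.39624 - 0.15936 + 0.04248 = 0.20698 ≈ 0.2070 bits

These are NOT equal (difference: 0.0405 bits). KL divergence is asymmetric: D_KL(P||Q) ≠ D_KL(Q||P) in general.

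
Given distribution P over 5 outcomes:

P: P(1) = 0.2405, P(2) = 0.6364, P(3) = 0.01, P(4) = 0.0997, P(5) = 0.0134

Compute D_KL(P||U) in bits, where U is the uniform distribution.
0.9311 bits

U(i) = 1/5 for all i

D_KL(P||U) = Σ P(x) log₂(P(x) / (1/5))
           = Σ P(x) log₂(P(x)) + log₂(5)
           = log₂(5) - H(P)

H(P) = -Σ P(x) log₂(P(x)):
  -P(1)·log₂(P(1)) = -(0.2405)·log₂(0.2405) = 0.49444
  -P(2)·log₂(P(2)) = -(0.6364)·log₂(0.6364) = 0.41493
  -P(3)·log₂(P(3)) = -(0.01)·log₂(0.01) = 0.06644
  -P(4)·log₂(P(4)) = -(0.0997)·log₂(0.0997) = 0.33163
  -P(5)·log₂(P(5)) = -(0.0134)·log₂(0.0134) = 0.08337
H(P) = 0.49444 + 0.41493 + 0.06644 + 0.33163 + 0.08337 = 1.39081 bits

log₂(5) = 2.32193 bits

D_KL(P||U) = 2.32193 - 1.39081 = 0.93112 ≈ 0.9311 bits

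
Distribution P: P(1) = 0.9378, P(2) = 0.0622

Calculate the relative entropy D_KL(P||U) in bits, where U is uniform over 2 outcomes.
0.6639 bits

U(i) = 1/2 for all i

D_KL(P||U) = Σ P(x) log₂(P(x) / (1/2))
           = Σ P(x) log₂(P(x)) + log₂(2)
           = log₂(2) - H(P)

H(P) = -Σ P(x) log₂(P(x)):
  -P(1)·log₂(P(1)) = -(0.9378)·log₂(0.9378) = 0.08689
  -P(2)·log₂(P(2)) = -(0.0622)·log₂(0.0622) = 0.24923
H(P) = 0.08689 + 0.24923 = 0.33612 bits

log₂(2) = 1.00000 bits

D_KL(P||U) = 1.00000 - 0.33612 = 0.66388 ≈ 0.6639 bits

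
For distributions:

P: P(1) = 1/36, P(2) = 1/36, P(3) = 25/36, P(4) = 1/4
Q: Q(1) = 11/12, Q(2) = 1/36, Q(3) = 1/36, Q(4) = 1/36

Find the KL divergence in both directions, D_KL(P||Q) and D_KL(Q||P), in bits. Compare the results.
D_KL(P||Q) = 3.8773 bits, D_KL(Q||P) = 4.4070 bits. D_KL(Q||P) is larger than D_KL(P||Q) by 0.5297 bits; the two directions differ.

D_KL(P||Q) = Σ P(x) log₂(P(x)/Q(x))

Computing term by term:
  P(1)·log₂(P(1)/Q(1)) = (1/36)·log₂((1/36)/(11/12)) = -0.14012
  P(2)·log₂(P(2)/Q(2)) = (1/36)·log₂((1/36)/(1/36)) = 0.00000
  P(3)·log₂(P(3)/Q(3)) = (25/36)·log₂((25/36)/(1/36)) = 3.22490
  P(4)·log₂(P(4)/Q(4)) = (1/4)·log₂((1/4)/(1/36)) = 0.79248

D_KL(P||Q) = -0.14012 + 0.00000 + 3.22490 + 0.79248 = 3.87726 ≈ 3.8773 bits

D_KL(Q||P) = Σ Q(x) log₂(Q(x)/P(x))

Computing term by term:
  Q(1)·log₂(Q(1)/P(1)) = (11/12)·log₂((11/12)/(1/36)) = 4.62403
  Q(2)·log₂(Q(2)/P(2)) = (1/36)·log₂((1/36)/(1/36)) = 0.00000
  Q(3)·log₂(Q(3)/P(3)) = (1/36)·log₂((1/36)/(25/36)) = -0.12900
  Q(4)·log₂(Q(4)/P(4)) = (1/36)·log₂((1/36)/(1/4)) = -0.08805

D_KL(Q||P) = 4.62403 + 0.00000 - 0.12900 - 0.08805 = 4.40698 ≈ 4.4070 bits

These are NOT equal (difference: 0.5297 bits). KL divergence is asymmetric: D_KL(P||Q) ≠ D_KL(Q||P) in general.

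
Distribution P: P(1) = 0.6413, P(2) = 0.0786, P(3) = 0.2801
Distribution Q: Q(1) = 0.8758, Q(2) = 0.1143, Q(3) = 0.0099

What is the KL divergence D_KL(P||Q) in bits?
1.0200 bits

D_KL(P||Q) = Σ P(x) log₂(P(x)/Q(x))

Computing term by term:
  P(1)·log₂(P(1)/Q(1)) = 0.6413·log₂(0.6413/0.8758) = -0.28833
  P(2)·log₂(P(2)/Q(2)) = 0.0786·log₂(0.0786/0.1143) = -0.04246
  P(3)·log₂(P(3)/Q(3)) = 0.2801·log₂(0.2801/0.0099) = 1.35075

D_KL(P||Q) = -0.28833 - 0.04246 + 1.35075 = 1.01996 ≈ 1.0200 bits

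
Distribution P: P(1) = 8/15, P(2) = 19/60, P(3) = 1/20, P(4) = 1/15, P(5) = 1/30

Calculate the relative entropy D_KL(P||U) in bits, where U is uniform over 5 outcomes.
0.6728 bits

U(i) = 1/5 for all i

D_KL(P||U) = Σ P(x) log₂(P(x) / (1/5))
           = Σ P(x) log₂(P(x)) + log₂(5)
           = log₂(5) - H(P)

H(P) = -Σ P(x) log₂(P(x)):
  -P(1)·log₂(P(1)) = -(8/15)·log₂(8/15) = 0.48367
  -P(2)·log₂(P(2)) = -(19/60)·log₂(19/60) = 0.52534
  -P(3)·log₂(P(3)) = -(1/20)·log₂(1/20) = 0.21610
  -P(4)·log₂(P(4)) = -(1/15)·log₂(1/15) = 0.26046
  -P(5)·log₂(P(5)) = -(1/30)·log₂(1/30) = 0.16356
H(P) = 0.48367 + 0.52534 + 0.21610 + 0.26046 + 0.16356 = 1.64913 bits

log₂(5) = 2.32193 bits

D_KL(P||U) = 2.32193 - 1.64913 = 0.67280 ≈ 0.6728 bits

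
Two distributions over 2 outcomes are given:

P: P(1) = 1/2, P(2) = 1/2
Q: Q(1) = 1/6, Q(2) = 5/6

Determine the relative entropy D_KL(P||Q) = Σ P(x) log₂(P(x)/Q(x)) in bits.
0.4240 bits

D_KL(P||Q) = Σ P(x) log₂(P(x)/Q(x))

Computing term by term:
  P(1)·log₂(P(1)/Q(1)) = (1/2)·log₂((1/2)/(1/6)) = 0.79248
  P(2)·log₂(P(2)/Q(2)) = (1/2)·log₂((1/2)/(5/6)) = -0.36848

D_KL(P||Q) = 0.79248 - 0.36848 = 0.42400 ≈ 0.4240 bits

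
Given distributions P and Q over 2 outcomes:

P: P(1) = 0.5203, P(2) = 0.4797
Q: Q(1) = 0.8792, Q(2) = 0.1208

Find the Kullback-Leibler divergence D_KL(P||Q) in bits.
0.5606 bits

D_KL(P||Q) = Σ P(x) log₂(P(x)/Q(x))

Computing term by term:
  P(1)·log₂(P(1)/Q(1)) = 0.5203·log₂(0.5203/0.8792) = -0.39379
  P(2)·log₂(P(2)/Q(2)) = 0.4797·log₂(0.4797/0.1208) = 0.95437

D_KL(P||Q) = -0.39379 + 0.95437 = 0.56058 ≈ 0.5606 bits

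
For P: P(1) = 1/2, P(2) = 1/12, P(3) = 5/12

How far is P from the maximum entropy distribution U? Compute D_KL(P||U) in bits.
0.2600 bits

U(i) = 1/3 for all i

D_KL(P||U) = Σ P(x) log₂(P(x) / (1/3))
           = Σ P(x) log₂(P(x)) + log₂(3)
           = log₂(3) - H(P)

H(P) = -Σ P(x) log₂(P(x)):
  -P(1)·log₂(P(1)) = -(1/2)·log₂(1/2) = 0.50000
  -P(2)·log₂(P(2)) = -(1/12)·log₂(1/12) = 0.29875
  -P(3)·log₂(P(3)) = -(5/12)·log₂(5/12) = 0.52626
H(P) = 0.50000 + 0.29875 + 0.52626 = 1.32501 bits

log₂(3) = 1.58496 bits

D_KL(P||U) = 1.58496 - 1.32501 = 0.25995 ≈ 0.2600 bits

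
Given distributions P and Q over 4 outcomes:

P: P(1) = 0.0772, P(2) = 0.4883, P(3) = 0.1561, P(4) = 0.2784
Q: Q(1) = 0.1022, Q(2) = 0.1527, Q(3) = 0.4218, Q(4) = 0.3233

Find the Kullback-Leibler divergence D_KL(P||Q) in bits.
0.5038 bits

D_KL(P||Q) = Σ P(x) log₂(P(x)/Q(x))

Computing term by term:
  P(1)·log₂(P(1)/Q(1)) = 0.0772·log₂(0.0772/0.1022) = -0.03124
  P(2)·log₂(P(2)/Q(2)) = 0.4883·log₂(0.4883/0.1527) = 0.81891
  P(3)·log₂(P(3)/Q(3)) = 0.1561·log₂(0.1561/0.4218) = -0.22386
  P(4)·log₂(P(4)/Q(4)) = 0.2784·log₂(0.2784/0.3233) = -0.06005

D_KL(P||Q) = -0.03124 + 0.81891 - 0.22386 - 0.06005 = 0.50376 ≈ 0.5038 bits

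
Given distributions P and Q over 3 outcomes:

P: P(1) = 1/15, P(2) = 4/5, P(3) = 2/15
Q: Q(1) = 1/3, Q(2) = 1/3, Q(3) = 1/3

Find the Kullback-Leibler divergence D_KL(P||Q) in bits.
0.6794 bits

D_KL(P||Q) = Σ P(x) log₂(P(x)/Q(x))

Computing term by term:
  P(1)·log₂(P(1)/Q(1)) = (1/15)·log₂((1/15)/(1/3)) = -0.15480
  P(2)·log₂(P(2)/Q(2)) = (4/5)·log₂((4/5)/(1/3)) = 1.01043
  P(3)·log₂(P(3)/Q(3)) = (2/15)·log₂((2/15)/(1/3)) = -0.17626

D_KL(P||Q) = -0.15480 + 1.01043 - 0.17626 = 0.67937 ≈ 0.6794 bits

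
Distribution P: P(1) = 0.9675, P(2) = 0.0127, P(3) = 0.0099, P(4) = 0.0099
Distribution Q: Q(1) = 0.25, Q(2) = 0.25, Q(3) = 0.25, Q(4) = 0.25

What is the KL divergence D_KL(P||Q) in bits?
1.7420 bits

D_KL(P||Q) = Σ P(x) log₂(P(x)/Q(x))

Computing term by term:
  P(1)·log₂(P(1)/Q(1)) = 0.9675·log₂(0.9675/0.25) = 1.88888
  P(2)·log₂(P(2)/Q(2)) = 0.0127·log₂(0.0127/0.25) = -0.05460
  P(3)·log₂(P(3)/Q(3)) = 0.0099·log₂(0.0099/0.25) = -0.04612
  P(4)·log₂(P(4)/Q(4)) = 0.0099·log₂(0.0099/0.25) = -0.04612

D_KL(P||Q) = 1.88888 - 0.05460 - 0.04612 - 0.04612 = 1.74204 ≈ 1.7420 bits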